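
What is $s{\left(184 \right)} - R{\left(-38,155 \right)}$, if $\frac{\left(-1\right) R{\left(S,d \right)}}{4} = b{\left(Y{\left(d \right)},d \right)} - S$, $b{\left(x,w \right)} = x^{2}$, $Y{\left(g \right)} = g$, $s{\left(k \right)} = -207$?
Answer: $96045$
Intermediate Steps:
$R{\left(S,d \right)} = - 4 d^{2} + 4 S$ ($R{\left(S,d \right)} = - 4 \left(d^{2} - S\right) = - 4 d^{2} + 4 S$)
$s{\left(184 \right)} - R{\left(-38,155 \right)} = -207 - \left(- 4 \cdot 155^{2} + 4 \left(-38\right)\right) = -207 - \left(\left(-4\right) 24025 - 152\right) = -207 - \left(-96100 - 152\right) = -207 - -96252 = -207 + 96252 = 96045$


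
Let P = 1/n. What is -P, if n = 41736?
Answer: -1/41736 ≈ -2.3960e-5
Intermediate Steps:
P = 1/41736 ≈ 2.3960e-5
-P = -1*1/41736 = -1/41736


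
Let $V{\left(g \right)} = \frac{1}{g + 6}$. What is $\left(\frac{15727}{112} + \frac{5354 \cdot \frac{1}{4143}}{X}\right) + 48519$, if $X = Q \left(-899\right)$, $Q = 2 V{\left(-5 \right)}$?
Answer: $\frac{20298295289411}{417150384} \approx 48659.0$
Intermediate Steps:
$V{\left(g \right)} = \frac{1}{6 + g}$
$Q = 2$ ($Q = \frac{2}{6 - 5} = \frac{2}{1} = 2 \cdot 1 = 2$)
$X = -1798$ ($X = 2 \left(-899\right) = -1798$)
$\left(\frac{15727}{112} + \frac{5354 \cdot \frac{1}{4143}}{X}\right) + 48519 = \left(\frac{15727}{112} + \frac{5354 \cdot \frac{1}{4143}}{-1798}\right) + 48519 = \left(15727 \cdot \frac{1}{112} + 5354 \cdot \frac{1}{4143} \left(- \frac{1}{1798}\right)\right) + 48519 = \left(\frac{15727}{112} + \frac{5354}{4143} \left(- \frac{1}{1798}\right)\right) + 48519 = \left(\frac{15727}{112} - \frac{2677}{3724557}\right) + 48519 = \frac{58575808115}{417150384} + 48519 = \frac{20298295289411}{417150384}$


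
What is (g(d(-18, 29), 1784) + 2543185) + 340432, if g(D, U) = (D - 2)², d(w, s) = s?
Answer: 2884346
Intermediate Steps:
g(D, U) = (-2 + D)²
(g(d(-18, 29), 1784) + 2543185) + 340432 = ((-2 + 29)² + 2543185) + 340432 = (27² + 2543185) + 340432 = (729 + 2543185) + 340432 = 2543914 + 340432 = 2884346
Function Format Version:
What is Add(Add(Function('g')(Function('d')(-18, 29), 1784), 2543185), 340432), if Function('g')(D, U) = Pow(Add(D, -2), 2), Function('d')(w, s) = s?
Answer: 2884346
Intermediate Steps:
Function('g')(D, U) = Pow(Add(-2, D), 2)
Add(Add(Function('g')(Function('d')(-18, 29), 1784), 2543185), 340432) = Add(Add(Pow(Add(-2, 29), 2), 2543185), 340432) = Add(Add(Pow(27, 2), 2543185), 340432) = Add(Add(729, 2543185), 340432) = Add(2543914, 340432) = 2884346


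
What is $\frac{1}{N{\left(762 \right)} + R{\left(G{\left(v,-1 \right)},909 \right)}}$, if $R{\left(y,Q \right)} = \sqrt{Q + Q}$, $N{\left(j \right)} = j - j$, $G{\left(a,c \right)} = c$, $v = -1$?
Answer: $\frac{\sqrt{202}}{606} \approx 0.023453$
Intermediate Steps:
$N{\left(j \right)} = 0$
$R{\left(y,Q \right)} = \sqrt{2} \sqrt{Q}$ ($R{\left(y,Q \right)} = \sqrt{2 Q} = \sqrt{2} \sqrt{Q}$)
$\frac{1}{N{\left(762 \right)} + R{\left(G{\left(v,-1 \right)},909 \right)}} = \frac{1}{0 + \sqrt{2} \sqrt{909}} = \frac{1}{0 + \sqrt{2} \cdot 3 \sqrt{101}} = \frac{1}{0 + 3 \sqrt{202}} = \frac{1}{3 \sqrt{202}} = \frac{\sqrt{202}}{606}$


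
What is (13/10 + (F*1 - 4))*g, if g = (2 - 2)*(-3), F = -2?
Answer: 0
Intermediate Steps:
g = 0 (g = 0*(-3) = 0)
(13/10 + (F*1 - 4))*g = (13/10 + (-2*1 - 4))*0 = (13*(1/10) + (-2 - 4))*0 = (13/10 - 6)*0 = -47/10*0 = 0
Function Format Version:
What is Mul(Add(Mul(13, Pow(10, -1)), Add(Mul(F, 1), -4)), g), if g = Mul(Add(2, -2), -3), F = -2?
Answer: 0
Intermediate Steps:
g = 0 (g = Mul(0, -3) = 0)
Mul(Add(Mul(13, Pow(10, -1)), Add(Mul(F, 1), -4)), g) = Mul(Add(Mul(13, Pow(10, -1)), Add(Mul(-2, 1), -4)), 0) = Mul(Add(Mul(13, Rational(1, 10)), Add(-2, -4)), 0) = Mul(Add(Rational(13, 10), -6), 0) = Mul(Rational(-47, 10), 0) = 0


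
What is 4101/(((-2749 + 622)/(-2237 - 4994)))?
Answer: 9884777/709 ≈ 13942.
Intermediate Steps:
4101/(((-2749 + 622)/(-2237 - 4994))) = 4101/((-2127/(-7231))) = 4101/((-2127*(-1/7231))) = 4101/(2127/7231) = 4101*(7231/2127) = 9884777/709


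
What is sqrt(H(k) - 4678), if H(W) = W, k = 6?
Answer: 8*I*sqrt(73) ≈ 68.352*I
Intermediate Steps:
sqrt(H(k) - 4678) = sqrt(6 - 4678) = sqrt(-4672) = 8*I*sqrt(73)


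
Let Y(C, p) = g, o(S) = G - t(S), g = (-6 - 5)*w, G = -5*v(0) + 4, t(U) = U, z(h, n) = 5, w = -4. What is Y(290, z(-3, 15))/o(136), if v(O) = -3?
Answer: -44/117 ≈ -0.37607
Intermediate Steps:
G = 19 (G = -5*(-3) + 4 = 15 + 4 = 19)
g = 44 (g = (-6 - 5)*(-4) = -11*(-4) = 44)
o(S) = 19 - S
Y(C, p) = 44
Y(290, z(-3, 15))/o(136) = 44/(19 - 1*136) = 44/(19 - 136) = 44/(-117) = 44*(-1/117) = -44/117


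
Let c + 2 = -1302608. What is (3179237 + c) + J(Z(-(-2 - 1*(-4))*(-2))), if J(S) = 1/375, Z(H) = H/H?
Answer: 703735126/375 ≈ 1.8766e+6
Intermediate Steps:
Z(H) = 1
c = -1302610 (c = -2 - 1302608 = -1302610)
J(S) = 1/375
(3179237 + c) + J(Z(-(-2 - 1*(-4))*(-2))) = (3179237 - 1302610) + 1/375 = 1876627 + 1/375 = 703735126/375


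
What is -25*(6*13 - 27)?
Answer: -1275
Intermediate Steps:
-25*(6*13 - 27) = -25*(78 - 27) = -25*51 = -1275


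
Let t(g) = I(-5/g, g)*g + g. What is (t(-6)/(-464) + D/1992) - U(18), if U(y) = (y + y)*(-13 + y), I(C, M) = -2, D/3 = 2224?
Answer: -3401833/19256 ≈ -176.66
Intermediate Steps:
D = 6672 (D = 3*2224 = 6672)
U(y) = 2*y*(-13 + y) (U(y) = (2*y)*(-13 + y) = 2*y*(-13 + y))
t(g) = -g (t(g) = -2*g + g = -g)
(t(-6)/(-464) + D/1992) - U(18) = (-1*(-6)/(-464) + 6672/1992) - 2*18*(-13 + 18) = (6*(-1/464) + 6672*(1/1992)) - 2*18*5 = (-3/232 + 278/83) - 1*180 = 64247/19256 - 180 = -3401833/19256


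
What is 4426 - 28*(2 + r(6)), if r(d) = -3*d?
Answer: 4874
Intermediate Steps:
4426 - 28*(2 + r(6)) = 4426 - 28*(2 - 3*6) = 4426 - 28*(2 - 18) = 4426 - 28*(-16) = 4426 - 1*(-448) = 4426 + 448 = 4874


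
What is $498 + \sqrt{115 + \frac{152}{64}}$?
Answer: $498 + \frac{\sqrt{1878}}{4} \approx 508.83$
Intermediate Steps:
$498 + \sqrt{115 + \frac{152}{64}} = 498 + \sqrt{115 + 152 \cdot \frac{1}{64}} = 498 + \sqrt{115 + \frac{19}{8}} = 498 + \sqrt{\frac{939}{8}} = 498 + \frac{\sqrt{1878}}{4}$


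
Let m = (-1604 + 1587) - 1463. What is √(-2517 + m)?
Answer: I*√3997 ≈ 63.222*I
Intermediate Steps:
m = -1480 (m = -17 - 1463 = -1480)
√(-2517 + m) = √(-2517 - 1480) = √(-3997) = I*√3997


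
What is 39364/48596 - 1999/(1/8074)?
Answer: -196083951133/12149 ≈ -1.6140e+7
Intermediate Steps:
39364/48596 - 1999/(1/8074) = 39364*(1/48596) - 1999/1/8074 = 9841/12149 - 1999*8074 = 9841/12149 - 16139926 = -196083951133/12149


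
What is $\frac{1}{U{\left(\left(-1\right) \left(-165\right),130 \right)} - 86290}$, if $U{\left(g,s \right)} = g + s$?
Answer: $- \frac{1}{85995} \approx -1.1629 \cdot 10^{-5}$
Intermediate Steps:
$\frac{1}{U{\left(\left(-1\right) \left(-165\right),130 \right)} - 86290} = \frac{1}{\left(\left(-1\right) \left(-165\right) + 130\right) - 86290} = \frac{1}{\left(165 + 130\right) - 86290} = \frac{1}{295 - 86290} = \frac{1}{-85995} = - \frac{1}{85995}$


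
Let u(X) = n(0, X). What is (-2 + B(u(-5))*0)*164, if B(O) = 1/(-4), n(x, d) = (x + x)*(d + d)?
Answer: -328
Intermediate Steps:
n(x, d) = 4*d*x (n(x, d) = (2*x)*(2*d) = 4*d*x)
u(X) = 0 (u(X) = 4*X*0 = 0)
B(O) = -¼
(-2 + B(u(-5))*0)*164 = (-2 - ¼*0)*164 = (-2 + 0)*164 = -2*164 = -328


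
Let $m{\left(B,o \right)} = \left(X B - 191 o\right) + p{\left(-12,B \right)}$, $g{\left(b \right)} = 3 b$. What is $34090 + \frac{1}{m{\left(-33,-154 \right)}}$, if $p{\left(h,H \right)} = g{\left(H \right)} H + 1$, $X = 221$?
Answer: $\frac{865511011}{25389} \approx 34090.0$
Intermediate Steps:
$p{\left(h,H \right)} = 1 + 3 H^{2}$ ($p{\left(h,H \right)} = 3 H H + 1 = 3 H^{2} + 1 = 1 + 3 H^{2}$)
$m{\left(B,o \right)} = 1 - 191 o + 3 B^{2} + 221 B$ ($m{\left(B,o \right)} = \left(221 B - 191 o\right) + \left(1 + 3 B^{2}\right) = \left(- 191 o + 221 B\right) + \left(1 + 3 B^{2}\right) = 1 - 191 o + 3 B^{2} + 221 B$)
$34090 + \frac{1}{m{\left(-33,-154 \right)}} = 34090 + \frac{1}{1 - -29414 + 3 \left(-33\right)^{2} + 221 \left(-33\right)} = 34090 + \frac{1}{1 + 29414 + 3 \cdot 1089 - 7293} = 34090 + \frac{1}{1 + 29414 + 3267 - 7293} = 34090 + \frac{1}{25389} = \frac{865511011}{25389}$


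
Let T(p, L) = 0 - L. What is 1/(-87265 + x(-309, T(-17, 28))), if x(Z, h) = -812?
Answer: -1/88077 ≈ -1.1354e-5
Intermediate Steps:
T(p, L) = -L
1/(-87265 + x(-309, T(-17, 28))) = 1/(-87265 - 812) = 1/(-88077) = -1/88077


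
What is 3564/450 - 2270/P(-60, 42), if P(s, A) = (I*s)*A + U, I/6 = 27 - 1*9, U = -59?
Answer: 53956112/6805475 ≈ 7.9283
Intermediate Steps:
I = 108 (I = 6*(27 - 1*9) = 6*(27 - 9) = 6*18 = 108)
P(s, A) = -59 + 108*A*s (P(s, A) = (108*s)*A - 59 = 108*A*s - 59 = -59 + 108*A*s)
3564/450 - 2270/P(-60, 42) = 3564/450 - 2270/(-59 + 108*42*(-60)) = 3564*(1/450) - 2270/(-59 - 272160) = 198/25 - 2270/(-272219) = 198/25 - 2270*(-1/272219) = 198/25 + 2270/272219 = 53956112/6805475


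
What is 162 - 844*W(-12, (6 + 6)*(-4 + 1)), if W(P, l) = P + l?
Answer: 40674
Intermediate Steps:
162 - 844*W(-12, (6 + 6)*(-4 + 1)) = 162 - 844*(-12 + (6 + 6)*(-4 + 1)) = 162 - 844*(-12 + 12*(-3)) = 162 - 844*(-12 - 36) = 162 - 844*(-48) = 162 + 40512 = 40674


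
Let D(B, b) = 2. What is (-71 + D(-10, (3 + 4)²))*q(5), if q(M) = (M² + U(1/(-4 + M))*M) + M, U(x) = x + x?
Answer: -2760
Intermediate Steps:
U(x) = 2*x
q(M) = M + M² + 2*M/(-4 + M) (q(M) = (M² + (2/(-4 + M))*M) + M = (M² + 2*M/(-4 + M)) + M = M + M² + 2*M/(-4 + M))
(-71 + D(-10, (3 + 4)²))*q(5) = (-71 + 2)*(5*(2 + (1 + 5)*(-4 + 5))/(-4 + 5)) = -345*(2 + 6*1)/1 = -345*(2 + 6) = -345*8 = -69*40 = -2760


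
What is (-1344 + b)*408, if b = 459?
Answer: -361080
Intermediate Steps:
(-1344 + b)*408 = (-1344 + 459)*408 = -885*408 = -361080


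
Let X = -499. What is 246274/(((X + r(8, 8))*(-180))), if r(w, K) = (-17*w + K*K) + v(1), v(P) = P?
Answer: 123137/51300 ≈ 2.4003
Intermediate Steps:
r(w, K) = 1 + K² - 17*w (r(w, K) = (-17*w + K*K) + 1 = (-17*w + K²) + 1 = (K² - 17*w) + 1 = 1 + K² - 17*w)
246274/(((X + r(8, 8))*(-180))) = 246274/(((-499 + (1 + 8² - 17*8))*(-180))) = 246274/(((-499 + (1 + 64 - 136))*(-180))) = 246274/(((-499 - 71)*(-180))) = 246274/((-570*(-180))) = 246274/102600 = 246274*(1/102600) = 123137/51300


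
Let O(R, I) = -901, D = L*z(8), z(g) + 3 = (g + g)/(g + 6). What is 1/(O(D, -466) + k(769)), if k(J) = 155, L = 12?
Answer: -1/746 ≈ -0.0013405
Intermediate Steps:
z(g) = -3 + 2*g/(6 + g) (z(g) = -3 + (g + g)/(g + 6) = -3 + (2*g)/(6 + g) = -3 + 2*g/(6 + g))
D = -156/7 (D = 12*((-18 - 1*8)/(6 + 8)) = 12*((-18 - 8)/14) = 12*((1/14)*(-26)) = 12*(-13/7) = -156/7 ≈ -22.286)
1/(O(D, -466) + k(769)) = 1/(-901 + 155) = 1/(-746) = -1/746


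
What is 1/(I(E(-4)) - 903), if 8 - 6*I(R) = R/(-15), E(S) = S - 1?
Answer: -18/16231 ≈ -0.0011090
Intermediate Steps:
E(S) = -1 + S
I(R) = 4/3 + R/90 (I(R) = 4/3 - R/(6*(-15)) = 4/3 - R*(-1)/(6*15) = 4/3 - (-1)*R/90 = 4/3 + R/90)
1/(I(E(-4)) - 903) = 1/((4/3 + (-1 - 4)/90) - 903) = 1/((4/3 + (1/90)*(-5)) - 903) = 1/((4/3 - 1/18) - 903) = 1/(23/18 - 903) = 1/(-16231/18) = -18/16231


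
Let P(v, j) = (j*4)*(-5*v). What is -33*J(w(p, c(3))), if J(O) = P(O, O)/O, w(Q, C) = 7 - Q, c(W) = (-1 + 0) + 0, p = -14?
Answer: 13860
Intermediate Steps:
c(W) = -1 (c(W) = -1 + 0 = -1)
P(v, j) = -20*j*v (P(v, j) = (4*j)*(-5*v) = -20*j*v)
J(O) = -20*O (J(O) = (-20*O*O)/O = (-20*O**2)/O = -20*O)
-33*J(w(p, c(3))) = -(-660)*(7 - 1*(-14)) = -(-660)*(7 + 14) = -(-660)*21 = -33*(-420) = 13860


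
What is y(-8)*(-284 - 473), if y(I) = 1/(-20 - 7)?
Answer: 757/27 ≈ 28.037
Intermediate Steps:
y(I) = -1/27 (y(I) = 1/(-27) = -1/27)
y(-8)*(-284 - 473) = -(-284 - 473)/27 = -1/27*(-757) = 757/27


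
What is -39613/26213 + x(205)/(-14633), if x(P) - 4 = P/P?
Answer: -579788094/383574829 ≈ -1.5115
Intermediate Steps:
x(P) = 5 (x(P) = 4 + P/P = 4 + 1 = 5)
-39613/26213 + x(205)/(-14633) = -39613/26213 + 5/(-14633) = -39613*1/26213 + 5*(-1/14633) = -39613/26213 - 5/14633 = -579788094/383574829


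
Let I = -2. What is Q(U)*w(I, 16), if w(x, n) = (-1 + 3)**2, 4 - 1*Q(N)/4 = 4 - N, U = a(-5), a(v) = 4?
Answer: 64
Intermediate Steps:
U = 4
Q(N) = 4*N (Q(N) = 16 - 4*(4 - N) = 16 + (-16 + 4*N) = 4*N)
w(x, n) = 4 (w(x, n) = 2**2 = 4)
Q(U)*w(I, 16) = (4*4)*4 = 16*4 = 64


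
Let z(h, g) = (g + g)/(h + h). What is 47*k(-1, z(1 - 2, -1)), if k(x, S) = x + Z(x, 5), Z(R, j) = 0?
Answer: -47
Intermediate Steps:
z(h, g) = g/h (z(h, g) = (2*g)/((2*h)) = (2*g)*(1/(2*h)) = g/h)
k(x, S) = x (k(x, S) = x + 0 = x)
47*k(-1, z(1 - 2, -1)) = 47*(-1) = -47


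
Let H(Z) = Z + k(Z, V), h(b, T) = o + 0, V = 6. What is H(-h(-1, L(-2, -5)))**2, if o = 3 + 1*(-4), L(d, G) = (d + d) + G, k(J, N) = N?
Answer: 49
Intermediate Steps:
L(d, G) = G + 2*d (L(d, G) = 2*d + G = G + 2*d)
o = -1 (o = 3 - 4 = -1)
h(b, T) = -1 (h(b, T) = -1 + 0 = -1)
H(Z) = 6 + Z (H(Z) = Z + 6 = 6 + Z)
H(-h(-1, L(-2, -5)))**2 = (6 - 1*(-1))**2 = (6 + 1)**2 = 7**2 = 49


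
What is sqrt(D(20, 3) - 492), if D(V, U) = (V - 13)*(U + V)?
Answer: I*sqrt(331) ≈ 18.193*I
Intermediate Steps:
D(V, U) = (-13 + V)*(U + V)
sqrt(D(20, 3) - 492) = sqrt((20**2 - 13*3 - 13*20 + 3*20) - 492) = sqrt((400 - 39 - 260 + 60) - 492) = sqrt(161 - 492) = sqrt(-331) = I*sqrt(331)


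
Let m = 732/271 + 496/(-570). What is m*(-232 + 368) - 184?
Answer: 5020792/77235 ≈ 65.007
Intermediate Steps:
m = 141412/77235 (m = 732*(1/271) + 496*(-1/570) = 732/271 - 248/285 = 141412/77235 ≈ 1.8309)
m*(-232 + 368) - 184 = 141412*(-232 + 368)/77235 - 184 = (141412/77235)*136 - 184 = 19232032/77235 - 184 = 5020792/77235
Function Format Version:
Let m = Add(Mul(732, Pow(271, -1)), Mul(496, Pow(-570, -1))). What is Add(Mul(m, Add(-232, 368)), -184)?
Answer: Rational(5020792, 77235) ≈ 65.007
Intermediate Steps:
m = Rational(141412, 77235) (m = Add(Mul(732, Rational(1, 271)), Mul(496, Rational(-1, 570))) = Add(Rational(732, 271), Rational(-248, 285)) = Rational(141412, 77235) ≈ 1.8309)
Add(Mul(m, Add(-232, 368)), -184) = Add(Mul(Rational(141412, 77235), Add(-232, 368)), -184) = Add(Mul(Rational(141412, 77235), 136), -184) = Add(Rational(19232032, 77235), -184) = Rational(5020792, 77235)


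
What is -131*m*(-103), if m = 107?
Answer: 1443751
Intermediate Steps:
-131*m*(-103) = -131*107*(-103) = -14017*(-103) = 1443751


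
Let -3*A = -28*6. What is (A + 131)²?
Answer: 34969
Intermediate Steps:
A = 56 (A = -(-28)*6/3 = -⅓*(-168) = 56)
(A + 131)² = (56 + 131)² = 187² = 34969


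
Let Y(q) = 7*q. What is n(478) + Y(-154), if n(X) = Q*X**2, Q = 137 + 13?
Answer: 34271522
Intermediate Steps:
Q = 150
n(X) = 150*X**2
n(478) + Y(-154) = 150*478**2 + 7*(-154) = 150*228484 - 1078 = 34272600 - 1078 = 34271522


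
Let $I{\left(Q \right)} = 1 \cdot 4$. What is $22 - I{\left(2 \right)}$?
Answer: $18$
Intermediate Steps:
$I{\left(Q \right)} = 4$
$22 - I{\left(2 \right)} = 22 - 4 = 18$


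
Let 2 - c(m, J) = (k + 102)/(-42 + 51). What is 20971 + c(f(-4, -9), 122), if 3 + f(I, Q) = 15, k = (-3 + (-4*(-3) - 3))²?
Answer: 62873/3 ≈ 20958.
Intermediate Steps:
k = 36 (k = (-3 + (12 - 3))² = (-3 + 9)² = 6² = 36)
f(I, Q) = 12 (f(I, Q) = -3 + 15 = 12)
c(m, J) = -40/3 (c(m, J) = 2 - (36 + 102)/(-42 + 51) = 2 - 138/9 = 2 - 1*46/3 = 2 - 46/3 = -40/3)
20971 + c(f(-4, -9), 122) = 20971 - 40/3 = 62873/3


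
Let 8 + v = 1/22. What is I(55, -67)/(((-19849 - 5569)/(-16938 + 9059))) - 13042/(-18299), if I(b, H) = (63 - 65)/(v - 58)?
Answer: 243676290940/337447448941 ≈ 0.72212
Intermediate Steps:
v = -175/22 (v = -8 + 1/22 = -175/22 ≈ -7.9545)
I(b, H) = 44/1451 (I(b, H) = (63 - 65)/(-175/22 - 58) = -2/(-1451/22) = -2*(-22/1451) = 44/1451)
I(55, -67)/(((-19849 - 5569)/(-16938 + 9059))) - 13042/(-18299) = 44/(1451*(((-19849 - 5569)/(-16938 + 9059)))) - 13042/(-18299) = 44/(1451*((-25418/(-7879)))) - 13042*(-1/18299) = 44/(1451*((-25418*(-1/7879)))) + 13042/18299 = 44/(1451*(25418/7879)) + 13042/18299 = (44/1451)*(7879/25418) + 13042/18299 = 173338/18440759 + 13042/18299 = 243676290940/337447448941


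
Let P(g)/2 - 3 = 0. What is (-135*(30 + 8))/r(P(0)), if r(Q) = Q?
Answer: -855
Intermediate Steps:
P(g) = 6 (P(g) = 6 + 2*0 = 6 + 0 = 6)
(-135*(30 + 8))/r(P(0)) = -135*(30 + 8)/6 = -135*38*(1/6) = -5130*1/6 = -855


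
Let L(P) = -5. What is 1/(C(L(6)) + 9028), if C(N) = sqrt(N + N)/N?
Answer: 22570/203761961 + I*sqrt(10)/407523922 ≈ 0.00011077 + 7.7597e-9*I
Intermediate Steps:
C(N) = sqrt(2)/sqrt(N) (C(N) = sqrt(2*N)/N = (sqrt(2)*sqrt(N))/N = sqrt(2)/sqrt(N))
1/(C(L(6)) + 9028) = 1/(sqrt(2)/sqrt(-5) + 9028) = 1/(sqrt(2)*(-I*sqrt(5)/5) + 9028) = 1/(-I*sqrt(10)/5 + 9028) = 1/(9028 - I*sqrt(10)/5)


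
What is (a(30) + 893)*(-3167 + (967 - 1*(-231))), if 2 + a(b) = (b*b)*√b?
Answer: -1754379 - 1772100*√30 ≈ -1.1461e+7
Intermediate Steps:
a(b) = -2 + b^(5/2) (a(b) = -2 + (b*b)*√b = -2 + b²*√b = -2 + b^(5/2))
(a(30) + 893)*(-3167 + (967 - 1*(-231))) = ((-2 + 30^(5/2)) + 893)*(-3167 + (967 - 1*(-231))) = ((-2 + 900*√30) + 893)*(-3167 + (967 + 231)) = (891 + 900*√30)*(-3167 + 1198) = (891 + 900*√30)*(-1969) = -1754379 - 1772100*√30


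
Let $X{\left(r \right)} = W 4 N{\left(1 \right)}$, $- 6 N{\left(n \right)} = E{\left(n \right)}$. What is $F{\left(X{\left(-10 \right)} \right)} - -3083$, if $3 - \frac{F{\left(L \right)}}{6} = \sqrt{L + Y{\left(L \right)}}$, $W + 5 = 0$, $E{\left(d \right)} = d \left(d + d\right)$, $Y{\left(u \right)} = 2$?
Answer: $3101 - 2 \sqrt{78} \approx 3083.3$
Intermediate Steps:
$E{\left(d \right)} = 2 d^{2}$ ($E{\left(d \right)} = d 2 d = 2 d^{2}$)
$N{\left(n \right)} = - \frac{n^{2}}{3}$ ($N{\left(n \right)} = - \frac{2 n^{2}}{6} = - \frac{n^{2}}{3}$)
$W = -5$ ($W = -5 + 0 = -5$)
$X{\left(r \right)} = \frac{20}{3}$ ($X{\left(r \right)} = \left(-5\right) 4 \left(- \frac{1^{2}}{3}\right) = - 20 \left(\left(- \frac{1}{3}\right) 1\right) = \left(-20\right) \left(- \frac{1}{3}\right) = \frac{20}{3}$)
$F{\left(L \right)} = 18 - 6 \sqrt{2 + L}$ ($F{\left(L \right)} = 18 - 6 \sqrt{L + 2} = 18 - 6 \sqrt{2 + L}$)
$F{\left(X{\left(-10 \right)} \right)} - -3083 = \left(18 - 6 \sqrt{2 + \frac{20}{3}}\right) - -3083 = \left(18 - 6 \sqrt{\frac{26}{3}}\right) + 3083 = \left(18 - 6 \frac{\sqrt{78}}{3}\right) + 3083 = \left(18 - 2 \sqrt{78}\right) + 3083 = 3101 - 2 \sqrt{78}$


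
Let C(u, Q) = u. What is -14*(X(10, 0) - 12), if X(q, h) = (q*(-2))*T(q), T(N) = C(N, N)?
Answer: 2968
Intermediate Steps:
T(N) = N
X(q, h) = -2*q² (X(q, h) = (q*(-2))*q = (-2*q)*q = -2*q²)
-14*(X(10, 0) - 12) = -14*(-2*10² - 12) = -14*(-2*100 - 12) = -14*(-200 - 12) = -14*(-212) = 2968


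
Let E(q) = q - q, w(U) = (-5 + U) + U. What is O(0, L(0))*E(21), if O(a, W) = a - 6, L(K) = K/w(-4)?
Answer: 0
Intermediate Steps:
w(U) = -5 + 2*U
L(K) = -K/13 (L(K) = K/(-5 + 2*(-4)) = K/(-5 - 8) = K/(-13) = K*(-1/13) = -K/13)
E(q) = 0
O(a, W) = -6 + a
O(0, L(0))*E(21) = (-6 + 0)*0 = -6*0 = 0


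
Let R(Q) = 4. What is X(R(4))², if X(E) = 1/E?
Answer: 1/16 ≈ 0.062500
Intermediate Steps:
X(R(4))² = (1/4)² = (¼)² = 1/16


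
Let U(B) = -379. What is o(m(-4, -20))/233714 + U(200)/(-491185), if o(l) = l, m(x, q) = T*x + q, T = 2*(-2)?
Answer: 43306433/57398405545 ≈ 0.00075449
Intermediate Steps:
T = -4
m(x, q) = q - 4*x (m(x, q) = -4*x + q = q - 4*x)
o(m(-4, -20))/233714 + U(200)/(-491185) = (-20 - 4*(-4))/233714 - 379/(-491185) = (-20 + 16)*(1/233714) - 379*(-1/491185) = -4*1/233714 + 379/491185 = -2/116857 + 379/491185 = 43306433/57398405545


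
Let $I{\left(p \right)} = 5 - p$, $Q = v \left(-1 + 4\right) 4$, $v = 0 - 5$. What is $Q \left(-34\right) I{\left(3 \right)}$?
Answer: $4080$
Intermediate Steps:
$v = -5$
$Q = -60$ ($Q = - 5 \left(-1 + 4\right) 4 = - 5 \cdot 3 \cdot 4 = \left(-5\right) 12 = -60$)
$Q \left(-34\right) I{\left(3 \right)} = \left(-60\right) \left(-34\right) \left(5 - 3\right) = 2040 \left(5 - 3\right) = 2040 \cdot 2 = 4080$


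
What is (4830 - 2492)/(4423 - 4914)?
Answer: -2338/491 ≈ -4.7617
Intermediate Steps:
(4830 - 2492)/(4423 - 4914) = 2338/(-491) = 2338*(-1/491) = -2338/491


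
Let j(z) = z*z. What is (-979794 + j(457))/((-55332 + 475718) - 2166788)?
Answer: 110135/249486 ≈ 0.44145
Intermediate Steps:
j(z) = z**2
(-979794 + j(457))/((-55332 + 475718) - 2166788) = (-979794 + 457**2)/((-55332 + 475718) - 2166788) = (-979794 + 208849)/(420386 - 2166788) = -770945/(-1746402) = -770945*(-1/1746402) = 110135/249486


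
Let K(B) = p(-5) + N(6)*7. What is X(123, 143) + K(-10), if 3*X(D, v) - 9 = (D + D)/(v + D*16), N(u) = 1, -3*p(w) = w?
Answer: 74131/6333 ≈ 11.706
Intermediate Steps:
p(w) = -w/3
K(B) = 26/3 (K(B) = -⅓*(-5) + 1*7 = 5/3 + 7 = 26/3)
X(D, v) = 3 + 2*D/(3*(v + 16*D)) (X(D, v) = 3 + ((D + D)/(v + D*16))/3 = 3 + ((2*D)/(v + 16*D))/3 = 3 + (2*D/(v + 16*D))/3 = 3 + 2*D/(3*(v + 16*D)))
X(123, 143) + K(-10) = (9*143 + 146*123)/(3*(143 + 16*123)) + 26/3 = (1287 + 17958)/(3*(143 + 1968)) + 26/3 = (⅓)*19245/2111 + 26/3 = (⅓)*(1/2111)*19245 + 26/3 = 6415/2111 + 26/3 = 74131/6333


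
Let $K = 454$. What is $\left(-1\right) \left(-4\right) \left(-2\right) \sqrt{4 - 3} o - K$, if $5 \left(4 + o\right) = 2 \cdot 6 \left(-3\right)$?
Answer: $- \frac{1822}{5} \approx -364.4$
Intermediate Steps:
$o = - \frac{56}{5}$ ($o = -4 + \frac{2 \cdot 6 \left(-3\right)}{5} = -4 + \frac{12 \left(-3\right)}{5} = -4 + \frac{1}{5} \left(-36\right) = -4 - \frac{36}{5} = - \frac{56}{5} \approx -11.2$)
$\left(-1\right) \left(-4\right) \left(-2\right) \sqrt{4 - 3} o - K = \left(-1\right) \left(-4\right) \left(-2\right) \sqrt{4 - 3} \left(- \frac{56}{5}\right) - 454 = 4 \left(-2\right) \sqrt{1} \left(- \frac{56}{5}\right) - 454 = \left(-8\right) 1 \left(- \frac{56}{5}\right) - 454 = \left(-8\right) \left(- \frac{56}{5}\right) - 454 = \frac{448}{5} - 454 = - \frac{1822}{5}$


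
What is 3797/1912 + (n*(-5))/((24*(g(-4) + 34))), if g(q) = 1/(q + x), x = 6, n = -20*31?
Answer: 2267779/395784 ≈ 5.7298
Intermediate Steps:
n = -620
g(q) = 1/(6 + q) (g(q) = 1/(q + 6) = 1/(6 + q))
3797/1912 + (n*(-5))/((24*(g(-4) + 34))) = 3797/1912 + (-620*(-5))/((24*(1/(6 - 4) + 34))) = 3797*(1/1912) + 3100/((24*(1/2 + 34))) = 3797/1912 + 3100/((24*(½ + 34))) = 3797/1912 + 3100/((24*(69/2))) = 3797/1912 + 3100/828 = 3797/1912 + 3100*(1/828) = 3797/1912 + 775/207 = 2267779/395784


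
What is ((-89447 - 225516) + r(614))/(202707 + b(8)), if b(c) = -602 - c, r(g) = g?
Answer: -44907/28871 ≈ -1.5554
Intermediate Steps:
((-89447 - 225516) + r(614))/(202707 + b(8)) = ((-89447 - 225516) + 614)/(202707 + (-602 - 1*8)) = (-314963 + 614)/(202707 + (-602 - 8)) = -314349/(202707 - 610) = -314349/202097 = -314349*1/202097 = -44907/28871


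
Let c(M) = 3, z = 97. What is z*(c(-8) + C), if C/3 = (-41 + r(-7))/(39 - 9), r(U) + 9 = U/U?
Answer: -1843/10 ≈ -184.30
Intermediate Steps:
r(U) = -8 (r(U) = -9 + U/U = -9 + 1 = -8)
C = -49/10 (C = 3*((-41 - 8)/(39 - 9)) = 3*(-49/30) = -49/10 ≈ -4.9000)
z*(c(-8) + C) = 97*(3 - 49/10) = 97*(-19/10) = -1843/10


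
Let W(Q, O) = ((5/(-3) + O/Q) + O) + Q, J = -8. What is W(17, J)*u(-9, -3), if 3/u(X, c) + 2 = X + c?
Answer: -25/17 ≈ -1.4706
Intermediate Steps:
u(X, c) = 3/(-2 + X + c) (u(X, c) = 3/(-2 + (X + c)) = 3/(-2 + X + c))
W(Q, O) = -5/3 + O + Q + O/Q (W(Q, O) = ((5*(-⅓) + O/Q) + O) + Q = ((-5/3 + O/Q) + O) + Q = (-5/3 + O + O/Q) + Q = -5/3 + O + Q + O/Q)
W(17, J)*u(-9, -3) = (-5/3 - 8 + 17 - 8/17)*(3/(-2 - 9 - 3)) = (-5/3 - 8 + 17 - 8*1/17)*(3/(-14)) = (-5/3 - 8 + 17 - 8/17)*(3*(-1/14)) = (350/51)*(-3/14) = -25/17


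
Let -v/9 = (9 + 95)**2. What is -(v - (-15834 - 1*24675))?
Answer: 56835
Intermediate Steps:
v = -97344 (v = -9*(9 + 95)**2 = -9*104**2 = -9*10816 = -97344)
-(v - (-15834 - 1*24675)) = -(-97344 - (-15834 - 1*24675)) = -(-97344 - (-15834 - 24675)) = -(-97344 - 1*(-40509)) = -(-97344 + 40509) = -1*(-56835) = 56835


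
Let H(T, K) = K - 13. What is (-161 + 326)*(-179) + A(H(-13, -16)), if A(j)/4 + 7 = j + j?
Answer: -29795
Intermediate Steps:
H(T, K) = -13 + K
A(j) = -28 + 8*j (A(j) = -28 + 4*(j + j) = -28 + 4*(2*j) = -28 + 8*j)
(-161 + 326)*(-179) + A(H(-13, -16)) = (-161 + 326)*(-179) + (-28 + 8*(-13 - 16)) = 165*(-179) + (-28 + 8*(-29)) = -29535 + (-28 - 232) = -29535 - 260 = -29795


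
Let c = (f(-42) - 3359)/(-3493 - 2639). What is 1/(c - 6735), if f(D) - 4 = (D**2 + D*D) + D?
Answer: -6132/41299151 ≈ -0.00014848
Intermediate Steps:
f(D) = 4 + D + 2*D**2 (f(D) = 4 + ((D**2 + D*D) + D) = 4 + ((D**2 + D**2) + D) = 4 + (2*D**2 + D) = 4 + (D + 2*D**2) = 4 + D + 2*D**2)
c = -131/6132 (c = ((4 - 42 + 2*(-42)**2) - 3359)/(-3493 - 2639) = ((4 - 42 + 2*1764) - 3359)/(-6132) = ((4 - 42 + 3528) - 3359)*(-1/6132) = (3490 - 3359)*(-1/6132) = 131*(-1/6132) = -131/6132 ≈ -0.021363)
1/(c - 6735) = 1/(-131/6132 - 6735) = 1/(-41299151/6132) = -6132/41299151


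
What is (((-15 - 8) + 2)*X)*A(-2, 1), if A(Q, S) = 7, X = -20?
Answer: 2940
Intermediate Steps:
(((-15 - 8) + 2)*X)*A(-2, 1) = (((-15 - 8) + 2)*(-20))*7 = ((-23 + 2)*(-20))*7 = -21*(-20)*7 = 420*7 = 2940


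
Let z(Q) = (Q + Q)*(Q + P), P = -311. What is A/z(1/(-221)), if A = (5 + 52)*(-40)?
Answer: -13919685/17183 ≈ -810.08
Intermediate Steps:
A = -2280 (A = 57*(-40) = -2280)
z(Q) = 2*Q*(-311 + Q) (z(Q) = (Q + Q)*(Q - 311) = (2*Q)*(-311 + Q) = 2*Q*(-311 + Q))
A/z(1/(-221)) = -2280*(-221/(2*(-311 + 1/(-221)))) = -2280*(-221/(2*(-311 - 1/221))) = -2280/(2*(-1/221)*(-68732/221)) = -2280/137464/48841 = -2280*48841/137464 = -13919685/17183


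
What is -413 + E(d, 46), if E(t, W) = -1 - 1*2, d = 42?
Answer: -416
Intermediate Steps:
E(t, W) = -3 (E(t, W) = -1 - 2 = -3)
-413 + E(d, 46) = -413 - 3 = -416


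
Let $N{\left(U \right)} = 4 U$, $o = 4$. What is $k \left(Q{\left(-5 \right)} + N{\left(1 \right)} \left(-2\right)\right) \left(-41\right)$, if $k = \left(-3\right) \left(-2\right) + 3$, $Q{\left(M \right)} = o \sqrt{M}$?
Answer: $2952 - 1476 i \sqrt{5} \approx 2952.0 - 3300.4 i$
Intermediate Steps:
$Q{\left(M \right)} = 4 \sqrt{M}$
$k = 9$ ($k = 6 + 3 = 9$)
$k \left(Q{\left(-5 \right)} + N{\left(1 \right)} \left(-2\right)\right) \left(-41\right) = 9 \left(4 \sqrt{-5} + 4 \cdot 1 \left(-2\right)\right) \left(-41\right) = 9 \left(4 i \sqrt{5} + 4 \left(-2\right)\right) \left(-41\right) = 9 \left(4 i \sqrt{5} - 8\right) \left(-41\right) = 9 \left(-8 + 4 i \sqrt{5}\right) \left(-41\right) = \left(-72 + 36 i \sqrt{5}\right) \left(-41\right) = 2952 - 1476 i \sqrt{5}$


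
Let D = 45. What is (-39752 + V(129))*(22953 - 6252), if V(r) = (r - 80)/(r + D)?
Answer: -38505820033/58 ≈ -6.6389e+8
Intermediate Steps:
V(r) = (-80 + r)/(45 + r) (V(r) = (r - 80)/(r + 45) = (-80 + r)/(45 + r))
(-39752 + V(129))*(22953 - 6252) = (-39752 + (-80 + 129)/(45 + 129))*(22953 - 6252) = (-39752 + 49/174)*16701 = -6916799/174*16701 = -38505820033/58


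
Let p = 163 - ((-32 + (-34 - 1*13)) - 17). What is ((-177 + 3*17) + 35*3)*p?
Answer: -5439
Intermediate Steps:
p = 259 (p = 163 - ((-32 + (-34 - 13)) - 17) = 163 - ((-32 - 47) - 17) = 163 - (-79 - 17) = 163 - 1*(-96) = 163 + 96 = 259)
((-177 + 3*17) + 35*3)*p = ((-177 + 3*17) + 35*3)*259 = ((-177 + 51) + 105)*259 = (-126 + 105)*259 = -21*259 = -5439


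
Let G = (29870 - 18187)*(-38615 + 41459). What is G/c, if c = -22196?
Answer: -8306613/5549 ≈ -1497.0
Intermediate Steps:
G = 33226452 (G = 11683*2844 = 33226452)
G/c = 33226452/(-22196) = 33226452*(-1/22196) = -8306613/5549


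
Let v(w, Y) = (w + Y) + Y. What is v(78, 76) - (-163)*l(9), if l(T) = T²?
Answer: 13433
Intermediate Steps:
v(w, Y) = w + 2*Y (v(w, Y) = (Y + w) + Y = w + 2*Y)
v(78, 76) - (-163)*l(9) = (78 + 2*76) - (-163)*9² = (78 + 152) - (-163)*81 = 230 - 1*(-13203) = 230 + 13203 = 13433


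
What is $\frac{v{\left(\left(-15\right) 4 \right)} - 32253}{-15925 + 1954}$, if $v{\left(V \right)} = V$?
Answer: $\frac{10771}{4657} \approx 2.3129$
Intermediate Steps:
$\frac{v{\left(\left(-15\right) 4 \right)} - 32253}{-15925 + 1954} = \frac{\left(-15\right) 4 - 32253}{-15925 + 1954} = \frac{-60 - 32253}{-13971} = \left(-32313\right) \left(- \frac{1}{13971}\right) = \frac{10771}{4657}$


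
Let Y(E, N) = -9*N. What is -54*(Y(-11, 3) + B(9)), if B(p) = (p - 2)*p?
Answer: -1944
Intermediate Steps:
B(p) = p*(-2 + p) (B(p) = (-2 + p)*p = p*(-2 + p))
-54*(Y(-11, 3) + B(9)) = -54*(-9*3 + 9*(-2 + 9)) = -54*(-27 + 9*7) = -54*(-27 + 63) = -54*36 = -1944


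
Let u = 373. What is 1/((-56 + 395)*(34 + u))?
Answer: 1/137973 ≈ 7.2478e-6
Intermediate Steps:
1/((-56 + 395)*(34 + u)) = 1/((-56 + 395)*(34 + 373)) = 1/(339*407) = 1/137973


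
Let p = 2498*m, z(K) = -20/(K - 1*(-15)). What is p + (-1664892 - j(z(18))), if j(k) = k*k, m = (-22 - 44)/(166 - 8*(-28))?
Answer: -117879329762/70785 ≈ -1.6653e+6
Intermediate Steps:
m = -11/65 (m = -66/(166 + 224) = -66/390 = -66*1/390 = -11/65 ≈ -0.16923)
z(K) = -20/(15 + K) (z(K) = -20/(K + 15) = -20/(15 + K))
j(k) = k**2
p = -27478/65 (p = 2498*(-11/65) = -27478/65 ≈ -422.74)
p + (-1664892 - j(z(18))) = -27478/65 + (-1664892 - (-20/(15 + 18))**2) = -27478/65 + (-1664892 - (-20/33)**2) = -27478/65 + (-1664892 - 1*400/1089) = -27478/65 + (-1664892 - 400/1089) = -27478/65 - 1813067788/1089 = -117879329762/70785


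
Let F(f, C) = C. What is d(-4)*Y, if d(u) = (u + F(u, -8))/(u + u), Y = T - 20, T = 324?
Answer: 456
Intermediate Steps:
Y = 304 (Y = 324 - 20 = 304)
d(u) = (-8 + u)/(2*u) (d(u) = (u - 8)/(u + u) = (-8 + u)/((2*u)) = (-8 + u)*(1/(2*u)) = (-8 + u)/(2*u))
d(-4)*Y = ((½)*(-8 - 4)/(-4))*304 = ((½)*(-¼)*(-12))*304 = (3/2)*304 = 456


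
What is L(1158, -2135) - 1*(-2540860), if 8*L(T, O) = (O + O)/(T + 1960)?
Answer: 31689603785/12472 ≈ 2.5409e+6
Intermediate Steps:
L(T, O) = O/(4*(1960 + T)) (L(T, O) = ((O + O)/(T + 1960))/8 = ((2*O)/(1960 + T))/8 = (2*O/(1960 + T))/8 = O/(4*(1960 + T)))
L(1158, -2135) - 1*(-2540860) = (¼)*(-2135)/(1960 + 1158) - 1*(-2540860) = (¼)*(-2135)/3118 + 2540860 = (¼)*(-2135)*(1/3118) + 2540860 = -2135/12472 + 2540860 = 31689603785/12472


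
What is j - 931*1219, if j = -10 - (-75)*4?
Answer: -1134599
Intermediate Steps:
j = 290 (j = -10 - 15*(-20) = -10 + 300 = 290)
j - 931*1219 = 290 - 931*1219 = 290 - 1134889 = -1134599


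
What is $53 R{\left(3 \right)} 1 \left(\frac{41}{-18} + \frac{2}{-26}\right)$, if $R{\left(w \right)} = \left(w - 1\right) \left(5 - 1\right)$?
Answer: $- \frac{116812}{117} \approx -998.39$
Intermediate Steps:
$R{\left(w \right)} = -4 + 4 w$ ($R{\left(w \right)} = \left(-1 + w\right) 4 = -4 + 4 w$)
$53 R{\left(3 \right)} 1 \left(\frac{41}{-18} + \frac{2}{-26}\right) = 53 \left(-4 + 4 \cdot 3\right) 1 \left(\frac{41}{-18} + \frac{2}{-26}\right) = 53 \left(-4 + 12\right) 1 \left(41 \left(- \frac{1}{18}\right) + 2 \left(- \frac{1}{26}\right)\right) = 53 \cdot 8 \cdot 1 \left(- \frac{41}{18} - \frac{1}{13}\right) = 53 \cdot 8 \left(- \frac{551}{234}\right) = 424 \left(- \frac{551}{234}\right) = - \frac{116812}{117}$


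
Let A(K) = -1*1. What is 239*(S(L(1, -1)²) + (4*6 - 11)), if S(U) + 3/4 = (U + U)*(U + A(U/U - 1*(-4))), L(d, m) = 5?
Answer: 1158911/4 ≈ 2.8973e+5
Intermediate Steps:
A(K) = -1
S(U) = -¾ + 2*U*(-1 + U) (S(U) = -¾ + (U + U)*(U - 1) = -¾ + (2*U)*(-1 + U) = -¾ + 2*U*(-1 + U))
239*(S(L(1, -1)²) + (4*6 - 11)) = 239*((-¾ - 2*5² + 2*(5²)²) + (4*6 - 11)) = 239*((-¾ - 2*25 + 2*25²) + (24 - 11)) = 239*((-¾ - 50 + 2*625) + 13) = 239*((-¾ - 50 + 1250) + 13) = 239*(4797/4 + 13) = 239*(4849/4) = 1158911/4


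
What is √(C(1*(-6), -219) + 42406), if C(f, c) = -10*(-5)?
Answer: 2*√10614 ≈ 206.05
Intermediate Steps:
C(f, c) = 50
√(C(1*(-6), -219) + 42406) = √(50 + 42406) = √42456 = 2*√10614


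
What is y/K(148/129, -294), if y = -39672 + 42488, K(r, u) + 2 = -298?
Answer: -704/75 ≈ -9.3867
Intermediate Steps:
K(r, u) = -300 (K(r, u) = -2 - 298 = -300)
y = 2816
y/K(148/129, -294) = 2816/(-300) = 2816*(-1/300) = -704/75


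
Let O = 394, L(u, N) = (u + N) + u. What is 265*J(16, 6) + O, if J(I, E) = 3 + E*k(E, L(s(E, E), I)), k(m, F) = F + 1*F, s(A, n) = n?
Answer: 90229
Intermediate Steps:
L(u, N) = N + 2*u (L(u, N) = (N + u) + u = N + 2*u)
k(m, F) = 2*F (k(m, F) = F + F = 2*F)
J(I, E) = 3 + E*(2*I + 4*E) (J(I, E) = 3 + E*(2*(I + 2*E)) = 3 + E*(2*I + 4*E))
265*J(16, 6) + O = 265*(3 + 2*6*(16 + 2*6)) + 394 = 265*(3 + 2*6*(16 + 12)) + 394 = 265*(3 + 2*6*28) + 394 = 265*(3 + 336) + 394 = 265*339 + 394 = 89835 + 394 = 90229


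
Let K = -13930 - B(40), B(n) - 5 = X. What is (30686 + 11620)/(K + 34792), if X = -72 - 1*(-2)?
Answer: 42306/20927 ≈ 2.0216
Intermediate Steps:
X = -70 (X = -72 + 2 = -70)
B(n) = -65 (B(n) = 5 - 70 = -65)
K = -13865 (K = -13930 - 1*(-65) = -13930 + 65 = -13865)
(30686 + 11620)/(K + 34792) = (30686 + 11620)/(-13865 + 34792) = 42306/20927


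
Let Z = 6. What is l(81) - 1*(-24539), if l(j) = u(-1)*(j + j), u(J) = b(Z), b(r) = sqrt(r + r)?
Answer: 24539 + 324*sqrt(3) ≈ 25100.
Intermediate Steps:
b(r) = sqrt(2)*sqrt(r) (b(r) = sqrt(2*r) = sqrt(2)*sqrt(r))
u(J) = 2*sqrt(3) (u(J) = sqrt(2)*sqrt(6) = 2*sqrt(3))
l(j) = 4*j*sqrt(3) (l(j) = (2*sqrt(3))*(j + j) = (2*sqrt(3))*(2*j) = 4*j*sqrt(3))
l(81) - 1*(-24539) = 4*81*sqrt(3) - 1*(-24539) = 324*sqrt(3) + 24539 = 24539 + 324*sqrt(3)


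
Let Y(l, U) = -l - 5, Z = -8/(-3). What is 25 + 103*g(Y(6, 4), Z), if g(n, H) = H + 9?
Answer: 3680/3 ≈ 1226.7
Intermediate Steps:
Z = 8/3 (Z = -8*(-1/3) = 8/3 ≈ 2.6667)
Y(l, U) = -5 - l
g(n, H) = 9 + H
25 + 103*g(Y(6, 4), Z) = 25 + 103*(9 + 8/3) = 25 + 103*(35/3) = 25 + 3605/3 = 3680/3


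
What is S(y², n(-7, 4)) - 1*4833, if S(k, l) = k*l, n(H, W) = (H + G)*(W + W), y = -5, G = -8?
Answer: -7833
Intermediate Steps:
n(H, W) = 2*W*(-8 + H) (n(H, W) = (H - 8)*(W + W) = (-8 + H)*(2*W) = 2*W*(-8 + H))
S(y², n(-7, 4)) - 1*4833 = (-5)²*(2*4*(-8 - 7)) - 1*4833 = 25*(2*4*(-15)) - 4833 = 25*(-120) - 4833 = -3000 - 4833 = -7833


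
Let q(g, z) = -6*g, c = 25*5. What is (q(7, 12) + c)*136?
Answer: 11288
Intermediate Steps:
c = 125
(q(7, 12) + c)*136 = (-6*7 + 125)*136 = (-42 + 125)*136 = 83*136 = 11288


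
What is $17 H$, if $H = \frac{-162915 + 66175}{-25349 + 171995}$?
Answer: $- \frac{822290}{73323} \approx -11.215$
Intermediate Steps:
$H = - \frac{48370}{73323}$ ($H = - \frac{96740}{146646} = \left(-96740\right) \frac{1}{146646} = - \frac{48370}{73323} \approx -0.65968$)
$17 H = 17 \left(- \frac{48370}{73323}\right) = - \frac{822290}{73323}$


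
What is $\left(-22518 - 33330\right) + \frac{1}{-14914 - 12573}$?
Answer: $- \frac{1535093977}{27487} \approx -55848.0$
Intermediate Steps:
$\left(-22518 - 33330\right) + \frac{1}{-14914 - 12573} = -55848 + \frac{1}{-14914 - 12573} = -55848 + \frac{1}{-27487} = -55848 - \frac{1}{27487} = - \frac{1535093977}{27487}$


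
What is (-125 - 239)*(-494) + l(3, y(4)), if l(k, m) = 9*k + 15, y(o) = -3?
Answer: 179858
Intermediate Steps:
l(k, m) = 15 + 9*k
(-125 - 239)*(-494) + l(3, y(4)) = (-125 - 239)*(-494) + (15 + 9*3) = -364*(-494) + (15 + 27) = 179816 + 42 = 179858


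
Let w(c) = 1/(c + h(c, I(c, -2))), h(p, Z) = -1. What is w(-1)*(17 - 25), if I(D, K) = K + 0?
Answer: 4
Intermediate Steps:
I(D, K) = K
w(c) = 1/(-1 + c) (w(c) = 1/(c - 1) = 1/(-1 + c))
w(-1)*(17 - 25) = (17 - 25)/(-1 - 1) = -8/(-2) = -½*(-8) = 4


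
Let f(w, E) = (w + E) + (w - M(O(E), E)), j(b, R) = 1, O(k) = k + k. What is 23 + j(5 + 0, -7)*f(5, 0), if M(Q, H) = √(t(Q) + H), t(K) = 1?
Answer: 32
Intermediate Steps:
O(k) = 2*k
M(Q, H) = √(1 + H)
f(w, E) = E - √(1 + E) + 2*w (f(w, E) = (w + E) + (w - √(1 + E)) = (E + w) + (w - √(1 + E)) = E - √(1 + E) + 2*w)
23 + j(5 + 0, -7)*f(5, 0) = 23 + 1*(0 - √(1 + 0) + 2*5) = 23 + 1*(0 - √1 + 10) = 23 + 1*(0 - 1*1 + 10) = 23 + 1*(0 - 1 + 10) = 23 + 1*9 = 23 + 9 = 32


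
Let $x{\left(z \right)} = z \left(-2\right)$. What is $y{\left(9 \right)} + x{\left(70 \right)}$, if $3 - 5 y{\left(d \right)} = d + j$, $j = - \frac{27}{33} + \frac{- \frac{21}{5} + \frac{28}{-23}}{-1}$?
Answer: $- \frac{898908}{6325} \approx -142.12$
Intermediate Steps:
$j = \frac{5818}{1265}$ ($j = \left(-27\right) \frac{1}{33} + \left(\left(-21\right) \frac{1}{5} + 28 \left(- \frac{1}{23}\right)\right) \left(-1\right) = - \frac{9}{11} + \left(- \frac{21}{5} - \frac{28}{23}\right) \left(-1\right) = - \frac{9}{11} - - \frac{623}{115} = - \frac{9}{11} + \frac{623}{115} = \frac{5818}{1265} \approx 4.5992$)
$x{\left(z \right)} = - 2 z$
$y{\left(d \right)} = - \frac{2023}{6325} - \frac{d}{5}$ ($y{\left(d \right)} = \frac{3}{5} - \frac{d + \frac{5818}{1265}}{5} = \frac{3}{5} - \frac{\frac{5818}{1265} + d}{5} = \frac{3}{5} - \left(\frac{5818}{6325} + \frac{d}{5}\right) = - \frac{2023}{6325} - \frac{d}{5}$)
$y{\left(9 \right)} + x{\left(70 \right)} = \left(- \frac{2023}{6325} - \frac{9}{5}\right) - 140 = - \frac{13408}{6325} - 140 = - \frac{898908}{6325}$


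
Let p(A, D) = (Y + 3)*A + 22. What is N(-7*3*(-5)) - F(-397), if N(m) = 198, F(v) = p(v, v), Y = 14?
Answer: 6925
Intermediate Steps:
p(A, D) = 22 + 17*A (p(A, D) = (14 + 3)*A + 22 = 17*A + 22 = 22 + 17*A)
F(v) = 22 + 17*v
N(-7*3*(-5)) - F(-397) = 198 - (22 + 17*(-397)) = 198 - (22 - 6749) = 198 - 1*(-6727) = 198 + 6727 = 6925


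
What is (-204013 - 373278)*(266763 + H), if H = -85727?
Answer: -104510453476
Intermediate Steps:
(-204013 - 373278)*(266763 + H) = (-204013 - 373278)*(266763 - 85727) = -577291*181036 = -104510453476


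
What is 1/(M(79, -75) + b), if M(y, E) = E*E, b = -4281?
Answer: 1/1344 ≈ 0.00074405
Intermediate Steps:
M(y, E) = E**2
1/(M(79, -75) + b) = 1/((-75)**2 - 4281) = 1/(5625 - 4281) = 1/1344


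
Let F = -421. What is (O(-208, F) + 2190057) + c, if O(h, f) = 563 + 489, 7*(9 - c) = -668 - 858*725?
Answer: 15960544/7 ≈ 2.2801e+6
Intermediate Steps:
c = 622781/7 (c = 9 - (-668 - 858*725)/7 = 9 - (-668 - 622050)/7 = 9 - ⅐*(-622718) = 9 + 622718/7 = 622781/7 ≈ 88969.)
O(h, f) = 1052
(O(-208, F) + 2190057) + c = (1052 + 2190057) + 622781/7 = 2191109 + 622781/7 = 15960544/7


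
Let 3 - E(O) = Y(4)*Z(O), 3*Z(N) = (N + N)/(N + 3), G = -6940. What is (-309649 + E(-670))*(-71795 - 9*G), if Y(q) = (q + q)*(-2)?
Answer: 5783781223010/2001 ≈ 2.8904e+9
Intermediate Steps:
Y(q) = -4*q (Y(q) = (2*q)*(-2) = -4*q)
Z(N) = 2*N/(3*(3 + N)) (Z(N) = ((N + N)/(N + 3))/3 = ((2*N)/(3 + N))/3 = (2*N/(3 + N))/3 = 2*N/(3*(3 + N)))
E(O) = 3 + 32*O/(3*(3 + O)) (E(O) = 3 - (-4*4)*2*O/(3*(3 + O)) = 3 - (-16)*2*O/(3*(3 + O)) = 3 - (-32)*O/(3*(3 + O)) = 3 + 32*O/(3*(3 + O)))
(-309649 + E(-670))*(-71795 - 9*G) = (-309649 + (27 + 41*(-670))/(3*(3 - 670)))*(-71795 - 9*(-6940)) = (-309649 + (⅓)*(27 - 27470)/(-667))*(-71795 + 62460) = (-309649 + (⅓)*(-1/667)*(-27443))*(-9335) = (-309649 + 27443/2001)*(-9335) = -619580206/2001*(-9335) = 5783781223010/2001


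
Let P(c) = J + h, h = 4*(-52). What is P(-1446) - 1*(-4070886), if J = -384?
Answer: 4070294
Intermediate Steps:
h = -208
P(c) = -592 (P(c) = -384 - 208 = -592)
P(-1446) - 1*(-4070886) = -592 - 1*(-4070886) = -592 + 4070886 = 4070294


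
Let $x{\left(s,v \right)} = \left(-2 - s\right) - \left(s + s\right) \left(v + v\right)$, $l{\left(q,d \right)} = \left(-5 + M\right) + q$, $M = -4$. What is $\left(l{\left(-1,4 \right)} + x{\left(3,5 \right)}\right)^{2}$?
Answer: $5625$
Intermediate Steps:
$l{\left(q,d \right)} = -9 + q$ ($l{\left(q,d \right)} = \left(-5 - 4\right) + q = -9 + q$)
$x{\left(s,v \right)} = -2 - s - 4 s v$ ($x{\left(s,v \right)} = \left(-2 - s\right) - 2 s 2 v = \left(-2 - s\right) - 4 s v = -2 - s - 4 s v$)
$\left(l{\left(-1,4 \right)} + x{\left(3,5 \right)}\right)^{2} = \left(\left(-9 - 1\right) - \left(5 + 60\right)\right)^{2} = \left(-10 - 65\right)^{2} = \left(-75\right)^{2} = 5625$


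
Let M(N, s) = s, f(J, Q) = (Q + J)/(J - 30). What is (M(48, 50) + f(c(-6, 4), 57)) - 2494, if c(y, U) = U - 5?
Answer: -75820/31 ≈ -2445.8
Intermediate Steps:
c(y, U) = -5 + U
f(J, Q) = (J + Q)/(-30 + J)
(M(48, 50) + f(c(-6, 4), 57)) - 2494 = (50 + ((-5 + 4) + 57)/(-30 + (-5 + 4))) - 2494 = (50 + (-1 + 57)/(-30 - 1)) - 2494 = (50 + 56/(-31)) - 2494 = (50 - 1/31*56) - 2494 = (50 - 56/31) - 2494 = 1494/31 - 2494 = -75820/31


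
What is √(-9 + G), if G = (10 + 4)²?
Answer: √187 ≈ 13.675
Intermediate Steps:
G = 196 (G = 14² = 196)
√(-9 + G) = √(-9 + 196) = √187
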